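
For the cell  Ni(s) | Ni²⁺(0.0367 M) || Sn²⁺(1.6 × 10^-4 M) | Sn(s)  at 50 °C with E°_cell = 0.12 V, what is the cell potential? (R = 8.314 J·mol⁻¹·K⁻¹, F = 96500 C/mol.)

Balancing electrons gives n = 2; the reaction quotient is Q = [Ni²⁺]/[Sn²⁺] = 229.
E = E° − (RT/nF) ln Q = 0.12 − (8.314×323)/(2×96500) × (5.435) = 0.120 − 0.076 = 0.044 V.

0.044 V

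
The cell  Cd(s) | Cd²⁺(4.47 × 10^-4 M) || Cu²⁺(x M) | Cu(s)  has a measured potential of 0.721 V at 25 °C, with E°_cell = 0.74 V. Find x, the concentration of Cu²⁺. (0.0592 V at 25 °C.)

From the Nernst equation, log Q = n(E° − E)/0.0592 = 2(0.74 − 0.721)/0.0592 = 0.642, so Q = 4.38.
With Q = [Cd²⁺]/[Cu²⁺] and the known concentrations, [Cu²⁺] in the denominator gives [Cu²⁺] = 1 × 10^-4 M.

1 × 10^-4 M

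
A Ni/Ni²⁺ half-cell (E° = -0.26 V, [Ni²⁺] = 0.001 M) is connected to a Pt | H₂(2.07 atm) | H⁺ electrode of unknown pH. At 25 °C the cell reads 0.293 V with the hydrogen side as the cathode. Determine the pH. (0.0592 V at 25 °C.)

pH = 0.78

E°_cell = 0.26 V and n = 2.
log Q = n(E° − E)/0.0592 = 2×(0.26 − 0.293)/0.0592 = -1.115.
With Q = [Ni²⁺]·P(H₂) / [H⁺]^2, solving for [H⁺] gives log[H⁺] = -0.785, so pH = 0.78.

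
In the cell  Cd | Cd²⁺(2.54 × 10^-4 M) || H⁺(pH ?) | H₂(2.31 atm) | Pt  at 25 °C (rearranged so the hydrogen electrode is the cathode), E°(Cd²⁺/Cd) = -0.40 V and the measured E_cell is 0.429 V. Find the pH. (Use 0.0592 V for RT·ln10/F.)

E°_cell = 0.40 V and n = 2.
log Q = n(E° − E)/0.0592 = 2×(0.40 − 0.429)/0.0592 = -0.980.
With Q = [Cd²⁺]·P(H₂) / [H⁺]^2, solving for [H⁺] gives log[H⁺] = -1.126, so pH = 1.13.

pH = 1.13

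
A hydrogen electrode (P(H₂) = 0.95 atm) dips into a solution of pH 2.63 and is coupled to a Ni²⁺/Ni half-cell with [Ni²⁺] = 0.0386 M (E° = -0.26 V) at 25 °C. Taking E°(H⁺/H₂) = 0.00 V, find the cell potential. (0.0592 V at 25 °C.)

0.15 V

The hydrogen couple is the cathode, so E°_cell = 0.26 V; n = 2.
[H⁺] = 10^(−2.63) = 0.0023 M, and Q = [Ni²⁺]·P(H₂) / [H⁺]^2 = 6670.
E = E° − (0.0592/2) log Q = 0.26 − (0.0592/2)(3.824) = 0.147 V.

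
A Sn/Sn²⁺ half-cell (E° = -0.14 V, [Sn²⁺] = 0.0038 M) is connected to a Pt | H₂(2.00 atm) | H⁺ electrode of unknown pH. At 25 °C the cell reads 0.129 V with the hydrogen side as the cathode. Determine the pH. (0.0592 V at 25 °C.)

pH = 1.25

E°_cell = 0.14 V and n = 2.
log Q = n(E° − E)/0.0592 = 2×(0.14 − 0.129)/0.0592 = 0.372.
With Q = [Sn²⁺]·P(H₂) / [H⁺]^2, solving for [H⁺] gives log[H⁺] = -1.245, so pH = 1.25.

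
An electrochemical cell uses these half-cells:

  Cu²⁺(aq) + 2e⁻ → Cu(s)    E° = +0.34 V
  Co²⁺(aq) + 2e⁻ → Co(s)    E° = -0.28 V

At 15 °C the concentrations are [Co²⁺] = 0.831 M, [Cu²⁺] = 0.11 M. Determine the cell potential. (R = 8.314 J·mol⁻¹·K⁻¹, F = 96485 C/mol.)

The Cu²⁺/Cu couple has the higher reduction potential and acts as the cathode, so E°_cell = +0.34 − (-0.28) = 0.62 V.
Balancing electrons gives n = 2; the reaction quotient is Q = [Co²⁺]/[Cu²⁺] = 7.55.
E = E° − (RT/nF) ln Q = 0.62 − (8.314×288)/(2×96485) × (2.022) = 0.620 − 0.025 = 0.595 V.

0.595 V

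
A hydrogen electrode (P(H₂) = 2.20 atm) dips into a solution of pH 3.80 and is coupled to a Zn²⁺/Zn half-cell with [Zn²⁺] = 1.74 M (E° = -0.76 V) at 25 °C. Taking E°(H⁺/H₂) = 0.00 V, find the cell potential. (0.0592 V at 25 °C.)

0.52 V

The hydrogen couple is the cathode, so E°_cell = 0.76 V; n = 2.
[H⁺] = 10^(−3.80) = 1.6 × 10^-4 M, and Q = [Zn²⁺]·P(H₂) / [H⁺]^2 = 1.52 × 10^8.
E = E° − (0.0592/2) log Q = 0.76 − (0.0592/2)(8.183) = 0.518 V.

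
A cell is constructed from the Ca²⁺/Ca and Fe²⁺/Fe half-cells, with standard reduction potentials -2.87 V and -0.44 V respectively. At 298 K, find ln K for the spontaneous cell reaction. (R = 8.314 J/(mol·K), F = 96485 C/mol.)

ln K = 189.3

E°_cell = -0.44 − (-2.87) = 2.43 V, with n = 2 electrons transferred.
At equilibrium E = 0, so the Nernst equation gives ln K = nFE°/RT = (2)(96485)(2.43)/((8.314)(298)) = 189.26.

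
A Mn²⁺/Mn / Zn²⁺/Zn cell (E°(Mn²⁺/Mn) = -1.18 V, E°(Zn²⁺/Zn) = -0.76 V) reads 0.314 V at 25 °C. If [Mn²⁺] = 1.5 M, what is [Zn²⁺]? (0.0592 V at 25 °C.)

From the Nernst equation, log Q = n(E° − E)/0.0592 = 2(0.42 − 0.314)/0.0592 = 3.581, so Q = 3810.
With Q = [Mn²⁺]/[Zn²⁺] and the known concentrations, [Zn²⁺] in the denominator gives [Zn²⁺] = 3.9 × 10^-4 M.

3.9 × 10^-4 M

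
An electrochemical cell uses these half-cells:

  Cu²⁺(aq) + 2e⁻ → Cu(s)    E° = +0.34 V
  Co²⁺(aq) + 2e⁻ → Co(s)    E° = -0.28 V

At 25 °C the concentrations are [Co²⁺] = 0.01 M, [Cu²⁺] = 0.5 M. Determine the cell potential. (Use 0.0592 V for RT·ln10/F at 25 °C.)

0.670 V

The Cu²⁺/Cu couple has the higher reduction potential and acts as the cathode, so E°_cell = +0.34 − (-0.28) = 0.62 V.
Balancing electrons gives n = 2; the reaction quotient is Q = [Co²⁺]/[Cu²⁺] = 0.0200.
At 25 °C, E = E° − (0.0592/n) log Q = 0.62 − (0.0592/2)(-1.699) = 0.620 + 0.050 = 0.670 V.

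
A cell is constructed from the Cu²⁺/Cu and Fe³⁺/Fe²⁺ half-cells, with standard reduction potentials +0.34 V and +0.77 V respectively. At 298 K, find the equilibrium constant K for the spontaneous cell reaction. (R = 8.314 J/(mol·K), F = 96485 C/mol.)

3.5 × 10^14

E°_cell = +0.77 − (+0.34) = 0.43 V, with n = 2 electrons transferred.
At equilibrium E = 0, so the Nernst equation gives ln K = nFE°/RT = (2)(96485)(0.43)/((8.314)(298)) = 33.49.
K = e^33.49 = 3.5 × 10^14.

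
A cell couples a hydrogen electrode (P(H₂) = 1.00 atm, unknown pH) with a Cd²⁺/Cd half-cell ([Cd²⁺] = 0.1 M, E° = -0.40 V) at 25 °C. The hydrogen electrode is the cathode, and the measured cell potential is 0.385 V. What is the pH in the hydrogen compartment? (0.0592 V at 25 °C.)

E°_cell = 0.40 V and n = 2.
log Q = n(E° − E)/0.0592 = 2×(0.40 − 0.385)/0.0592 = 0.507.
With Q = [Cd²⁺]·P(H₂) / [H⁺]^2, solving for [H⁺] gives log[H⁺] = -0.753, so pH = 0.75.

pH = 0.75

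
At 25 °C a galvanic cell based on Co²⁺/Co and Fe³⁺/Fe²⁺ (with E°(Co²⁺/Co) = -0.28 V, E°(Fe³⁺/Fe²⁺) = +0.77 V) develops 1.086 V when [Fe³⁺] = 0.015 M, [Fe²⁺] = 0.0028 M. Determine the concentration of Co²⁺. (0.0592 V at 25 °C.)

From the Nernst equation, log Q = n(E° − E)/0.0592 = 2(1.05 − 1.086)/0.0592 = -1.216, so Q = 0.0608.
With Q = [Co²⁺]·[Fe²⁺]^2/[Fe³⁺]^2 and the known concentrations, [Co²⁺] in the numerator gives [Co²⁺] = 1.7 M.

1.7 M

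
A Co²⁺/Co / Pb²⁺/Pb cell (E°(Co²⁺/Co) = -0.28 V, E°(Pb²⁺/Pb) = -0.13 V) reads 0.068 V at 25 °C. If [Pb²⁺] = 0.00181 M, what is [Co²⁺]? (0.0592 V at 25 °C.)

From the Nernst equation, log Q = n(E° − E)/0.0592 = 2(0.15 − 0.068)/0.0592 = 2.770, so Q = 589.
With Q = [Co²⁺]/[Pb²⁺] and the known concentrations, [Co²⁺] in the numerator gives [Co²⁺] = 1.1 M.

1.1 M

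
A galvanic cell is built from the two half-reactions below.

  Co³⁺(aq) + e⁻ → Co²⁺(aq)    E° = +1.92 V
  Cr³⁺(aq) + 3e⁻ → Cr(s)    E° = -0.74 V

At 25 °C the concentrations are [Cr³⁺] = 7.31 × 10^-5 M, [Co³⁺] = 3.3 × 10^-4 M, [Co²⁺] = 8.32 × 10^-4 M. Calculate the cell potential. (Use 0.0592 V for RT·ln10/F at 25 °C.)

2.72 V

The Co³⁺/Co²⁺ couple has the higher reduction potential and acts as the cathode, so E°_cell = +1.92 − (-0.74) = 2.66 V.
Balancing electrons gives n = 3; the reaction quotient is Q = [Cr³⁺]·[Co²⁺]^3/[Co³⁺]^3 = 0.00117.
At 25 °C, E = E° − (0.0592/n) log Q = 2.66 − (0.0592/3)(-2.931) = 2.660 + 0.058 = 2.718 V.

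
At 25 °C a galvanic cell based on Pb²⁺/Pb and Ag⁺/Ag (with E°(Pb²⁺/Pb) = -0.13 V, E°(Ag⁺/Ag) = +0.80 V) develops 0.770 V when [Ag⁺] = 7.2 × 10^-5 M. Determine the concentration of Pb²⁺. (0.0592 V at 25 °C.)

0.0013 M

From the Nernst equation, log Q = n(E° − E)/0.0592 = 2(0.93 − 0.770)/0.0592 = 5.405, so Q = 2.54 × 10^5.
With Q = [Pb²⁺]/[Ag⁺]^2 and the known concentrations, [Pb²⁺] in the numerator gives [Pb²⁺] = 0.0013 M.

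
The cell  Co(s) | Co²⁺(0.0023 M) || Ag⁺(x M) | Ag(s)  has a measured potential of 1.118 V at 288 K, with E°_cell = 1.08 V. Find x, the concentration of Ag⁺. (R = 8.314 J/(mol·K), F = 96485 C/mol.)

From the Nernst equation, ln Q = nF(E° − E)/RT = 2×96485×(1.08 − 1.118)/(8.314×288) = -3.062, so Q = 0.0468.
With Q = [Co²⁺]/[Ag⁺]^2 and the known concentrations, [Ag⁺]^2 in the denominator gives [Ag⁺] = 0.22 M.

0.22 M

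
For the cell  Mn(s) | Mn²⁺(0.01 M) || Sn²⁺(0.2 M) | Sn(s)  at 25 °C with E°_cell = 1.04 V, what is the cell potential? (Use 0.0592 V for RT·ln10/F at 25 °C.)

1.08 V

Balancing electrons gives n = 2; the reaction quotient is Q = [Mn²⁺]/[Sn²⁺] = 0.0500.
At 25 °C, E = E° − (0.0592/n) log Q = 1.04 − (0.0592/2)(-1.301) = 1.040 + 0.039 = 1.079 V.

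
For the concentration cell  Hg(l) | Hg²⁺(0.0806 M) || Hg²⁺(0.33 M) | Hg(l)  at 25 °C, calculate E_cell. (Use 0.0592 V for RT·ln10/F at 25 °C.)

Both half-cells are Hg²⁺/Hg, so E°_cell = 0. The concentrated side is the cathode; the cell reaction moves Hg²⁺ from high to low concentration with n = 2.
Q = [Hg²⁺]_dilute/[Hg²⁺]_conc = 0.0806/0.33 = 0.244.
E = 0 − (0.0592/2) log Q = −(0.0592/2)(-0.612) = 0.0181 V.

0.018 V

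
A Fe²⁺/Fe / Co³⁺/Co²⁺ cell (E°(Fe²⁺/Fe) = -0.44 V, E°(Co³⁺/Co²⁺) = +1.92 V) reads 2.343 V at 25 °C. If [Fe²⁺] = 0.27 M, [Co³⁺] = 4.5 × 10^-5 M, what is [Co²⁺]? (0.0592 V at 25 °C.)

From the Nernst equation, log Q = n(E° − E)/0.0592 = 2(2.36 − 2.343)/0.0592 = 0.574, so Q = 3.75.
With Q = [Fe²⁺]·[Co²⁺]^2/[Co³⁺]^2 and the known concentrations, [Co²⁺]^2 in the numerator gives [Co²⁺] = 1.7 × 10^-4 M.

1.7 × 10^-4 M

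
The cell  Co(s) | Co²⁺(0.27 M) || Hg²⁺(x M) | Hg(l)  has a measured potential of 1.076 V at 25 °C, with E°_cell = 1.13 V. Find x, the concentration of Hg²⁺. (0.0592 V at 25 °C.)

From the Nernst equation, log Q = n(E° − E)/0.0592 = 2(1.13 − 1.076)/0.0592 = 1.824, so Q = 66.7.
With Q = [Co²⁺]/[Hg²⁺] and the known concentrations, [Hg²⁺] in the denominator gives [Hg²⁺] = 0.004 M.

0.004 M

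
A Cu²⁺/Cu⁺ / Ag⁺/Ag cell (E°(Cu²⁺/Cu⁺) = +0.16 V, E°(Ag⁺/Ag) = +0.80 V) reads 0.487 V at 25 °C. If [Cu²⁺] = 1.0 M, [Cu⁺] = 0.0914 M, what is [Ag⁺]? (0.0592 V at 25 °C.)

From the Nernst equation, log Q = n(E° − E)/0.0592 = 1(0.64 − 0.487)/0.0592 = 2.584, so Q = 384.
With Q = [Cu²⁺]/([Cu⁺]·[Ag⁺]) and the known concentrations, [Ag⁺] in the denominator gives [Ag⁺] = 0.028 M.

0.028 M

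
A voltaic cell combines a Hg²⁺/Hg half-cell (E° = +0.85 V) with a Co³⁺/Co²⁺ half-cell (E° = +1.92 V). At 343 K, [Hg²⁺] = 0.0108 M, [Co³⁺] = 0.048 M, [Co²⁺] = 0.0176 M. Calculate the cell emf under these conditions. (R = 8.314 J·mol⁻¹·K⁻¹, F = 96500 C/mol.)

The Co³⁺/Co²⁺ couple has the higher reduction potential and acts as the cathode, so E°_cell = +1.92 − (+0.85) = 1.07 V.
Balancing electrons gives n = 2; the reaction quotient is Q = [Hg²⁺]·[Co²⁺]^2/[Co³⁺]^2 = 0.00145.
E = E° − (RT/nF) ln Q = 1.07 − (8.314×343)/(2×96500) × (-6.535) = 1.070 + 0.097 = 1.167 V.

1.17 V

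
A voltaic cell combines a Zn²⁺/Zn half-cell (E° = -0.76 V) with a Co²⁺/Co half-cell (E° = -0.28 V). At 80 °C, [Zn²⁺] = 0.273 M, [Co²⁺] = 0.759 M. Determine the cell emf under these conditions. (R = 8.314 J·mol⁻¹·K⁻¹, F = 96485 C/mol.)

0.496 V

The Co²⁺/Co couple has the higher reduction potential and acts as the cathode, so E°_cell = -0.28 − (-0.76) = 0.48 V.
Balancing electrons gives n = 2; the reaction quotient is Q = [Zn²⁺]/[Co²⁺] = 0.360.
E = E° − (RT/nF) ln Q = 0.48 − (8.314×353)/(2×96485) × (-1.023) = 0.480 + 0.016 = 0.496 V.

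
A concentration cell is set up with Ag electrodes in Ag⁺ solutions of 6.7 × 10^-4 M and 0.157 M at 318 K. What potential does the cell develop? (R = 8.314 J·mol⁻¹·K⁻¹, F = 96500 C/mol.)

0.15 V

Both half-cells are Ag⁺/Ag, so E°_cell = 0. The concentrated side is the cathode; the cell reaction moves Ag⁺ from high to low concentration with n = 1.
Q = [Ag⁺]_dilute/[Ag⁺]_conc = 6.7 × 10^-4/0.157 = 0.00427.
E = 0 − (RT/nF) ln Q = −((8.314×318)/(1×96500))(-5.457) = 0.1495 V.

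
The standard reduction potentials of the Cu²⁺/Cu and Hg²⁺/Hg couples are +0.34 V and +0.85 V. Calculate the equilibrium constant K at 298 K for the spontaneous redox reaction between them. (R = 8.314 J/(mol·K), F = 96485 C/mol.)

1.8 × 10^17

E°_cell = +0.85 − (+0.34) = 0.51 V, with n = 2 electrons transferred.
At equilibrium E = 0, so the Nernst equation gives ln K = nFE°/RT = (2)(96485)(0.51)/((8.314)(298)) = 39.72.
K = e^39.72 = 1.8 × 10^17.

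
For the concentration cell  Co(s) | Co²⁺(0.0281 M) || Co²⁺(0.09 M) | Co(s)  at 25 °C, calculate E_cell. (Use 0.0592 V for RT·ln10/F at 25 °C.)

0.015 V

Both half-cells are Co²⁺/Co, so E°_cell = 0. The concentrated side is the cathode; the cell reaction moves Co²⁺ from high to low concentration with n = 2.
Q = [Co²⁺]_dilute/[Co²⁺]_conc = 0.0281/0.09 = 0.312.
E = 0 − (0.0592/2) log Q = −(0.0592/2)(-0.506) = 0.0150 V.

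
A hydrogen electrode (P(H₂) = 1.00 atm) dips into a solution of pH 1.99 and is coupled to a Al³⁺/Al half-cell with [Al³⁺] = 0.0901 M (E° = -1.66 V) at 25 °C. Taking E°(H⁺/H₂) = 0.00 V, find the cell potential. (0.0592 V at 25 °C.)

The hydrogen couple is the cathode, so E°_cell = 1.66 V; n = 6.
[H⁺] = 10^(−1.99) = 0.010 M, and Q = [Al³⁺]^2·P(H₂)^3 / [H⁺]^6 = 7.07 × 10^9.
E = E° − (0.0592/6) log Q = 1.66 − (0.0592/6)(9.849) = 1.563 V.

1.56 V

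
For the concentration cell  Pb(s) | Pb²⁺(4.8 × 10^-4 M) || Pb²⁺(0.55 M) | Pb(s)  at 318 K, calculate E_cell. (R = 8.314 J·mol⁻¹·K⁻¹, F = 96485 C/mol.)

0.097 V

Both half-cells are Pb²⁺/Pb, so E°_cell = 0. The concentrated side is the cathode; the cell reaction moves Pb²⁺ from high to low concentration with n = 2.
Q = [Pb²⁺]_dilute/[Pb²⁺]_conc = 4.8 × 10^-4/0.55 = 8.73 × 10^-4.
E = 0 − (RT/nF) ln Q = −((8.314×318)/(2×96485))(-7.044) = 0.0965 V.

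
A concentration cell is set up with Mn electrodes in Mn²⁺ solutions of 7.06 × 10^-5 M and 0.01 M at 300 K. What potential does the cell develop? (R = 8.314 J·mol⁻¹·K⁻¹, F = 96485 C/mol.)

Both half-cells are Mn²⁺/Mn, so E°_cell = 0. The concentrated side is the cathode; the cell reaction moves Mn²⁺ from high to low concentration with n = 2.
Q = [Mn²⁺]_dilute/[Mn²⁺]_conc = 7.06 × 10^-5/0.01 = 0.00706.
E = 0 − (RT/nF) ln Q = −((8.314×300)/(2×96485))(-4.953) = 0.0640 V.

0.064 V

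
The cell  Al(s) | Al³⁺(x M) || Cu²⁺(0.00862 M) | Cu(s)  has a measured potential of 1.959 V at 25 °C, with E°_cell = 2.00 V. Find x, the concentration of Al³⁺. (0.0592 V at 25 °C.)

From the Nernst equation, log Q = n(E° − E)/0.0592 = 6(2.00 − 1.959)/0.0592 = 4.155, so Q = 1.43 × 10^4.
With Q = [Al³⁺]^2/[Cu²⁺]^3 and the known concentrations, [Al³⁺]^2 in the numerator gives [Al³⁺] = 0.096 M.

0.096 M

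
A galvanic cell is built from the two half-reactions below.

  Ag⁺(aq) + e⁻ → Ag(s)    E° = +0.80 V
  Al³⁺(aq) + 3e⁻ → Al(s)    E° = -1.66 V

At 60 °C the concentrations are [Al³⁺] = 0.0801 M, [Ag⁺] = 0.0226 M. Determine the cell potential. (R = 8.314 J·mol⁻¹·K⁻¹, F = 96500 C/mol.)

2.38 V

The Ag⁺/Ag couple has the higher reduction potential and acts as the cathode, so E°_cell = +0.80 − (-1.66) = 2.46 V.
Balancing electrons gives n = 3; the reaction quotient is Q = [Al³⁺]/[Ag⁺]^3 = 6940.
E = E° − (RT/nF) ln Q = 2.46 − (8.314×333)/(3×96500) × (8.845) = 2.460 − 0.085 = 2.375 V.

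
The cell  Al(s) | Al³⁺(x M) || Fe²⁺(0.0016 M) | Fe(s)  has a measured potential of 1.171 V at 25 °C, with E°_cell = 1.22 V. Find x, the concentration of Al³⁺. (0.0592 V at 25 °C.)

From the Nernst equation, log Q = n(E° − E)/0.0592 = 6(1.22 − 1.171)/0.0592 = 4.966, so Q = 9.25 × 10^4.
With Q = [Al³⁺]^2/[Fe²⁺]^3 and the known concentrations, [Al³⁺]^2 in the numerator gives [Al³⁺] = 0.019 M.

0.019 M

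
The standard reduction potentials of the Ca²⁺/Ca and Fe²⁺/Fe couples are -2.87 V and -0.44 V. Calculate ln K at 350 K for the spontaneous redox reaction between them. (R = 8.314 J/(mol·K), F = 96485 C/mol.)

E°_cell = -0.44 − (-2.87) = 2.43 V, with n = 2 electrons transferred.
At equilibrium E = 0, so the Nernst equation gives ln K = nFE°/RT = (2)(96485)(2.43)/((8.314)(350)) = 161.15.

ln K = 161.1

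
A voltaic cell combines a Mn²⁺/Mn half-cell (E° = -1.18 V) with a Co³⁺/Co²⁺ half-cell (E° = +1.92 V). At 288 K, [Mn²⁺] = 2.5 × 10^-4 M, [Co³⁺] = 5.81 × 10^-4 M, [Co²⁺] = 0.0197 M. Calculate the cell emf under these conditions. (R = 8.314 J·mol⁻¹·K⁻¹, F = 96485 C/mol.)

3.12 V

The Co³⁺/Co²⁺ couple has the higher reduction potential and acts as the cathode, so E°_cell = +1.92 − (-1.18) = 3.10 V.
Balancing electrons gives n = 2; the reaction quotient is Q = [Mn²⁺]·[Co²⁺]^2/[Co³⁺]^2 = 0.287.
E = E° − (RT/nF) ln Q = 3.10 − (8.314×288)/(2×96485) × (-1.247) = 3.100 + 0.015 = 3.115 V.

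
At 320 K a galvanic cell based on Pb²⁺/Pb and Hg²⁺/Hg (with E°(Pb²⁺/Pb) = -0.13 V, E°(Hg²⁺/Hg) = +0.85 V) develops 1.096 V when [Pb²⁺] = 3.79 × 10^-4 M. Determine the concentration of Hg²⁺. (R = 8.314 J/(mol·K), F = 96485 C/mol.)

From the Nernst equation, ln Q = nF(E° − E)/RT = 2×96485×(0.98 − 1.096)/(8.314×320) = -8.414, so Q = 2.22 × 10^-4.
With Q = [Pb²⁺]/[Hg²⁺] and the known concentrations, [Hg²⁺] in the denominator gives [Hg²⁺] = 1.7 M.

1.7 M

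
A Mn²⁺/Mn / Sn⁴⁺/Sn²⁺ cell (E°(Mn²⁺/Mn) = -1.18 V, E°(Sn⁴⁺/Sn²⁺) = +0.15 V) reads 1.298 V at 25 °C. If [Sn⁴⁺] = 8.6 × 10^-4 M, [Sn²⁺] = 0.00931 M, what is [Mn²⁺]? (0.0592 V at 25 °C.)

1.1 M

From the Nernst equation, log Q = n(E° − E)/0.0592 = 2(1.33 − 1.298)/0.0592 = 1.081, so Q = 12.1.
With Q = [Mn²⁺]·[Sn²⁺]/[Sn⁴⁺] and the known concentrations, [Mn²⁺] in the numerator gives [Mn²⁺] = 1.1 M.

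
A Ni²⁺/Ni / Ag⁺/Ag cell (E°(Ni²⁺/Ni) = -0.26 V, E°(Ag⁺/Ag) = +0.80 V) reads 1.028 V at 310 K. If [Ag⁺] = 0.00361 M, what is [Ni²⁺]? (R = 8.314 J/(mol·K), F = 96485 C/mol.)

From the Nernst equation, ln Q = nF(E° − E)/RT = 2×96485×(1.06 − 1.028)/(8.314×310) = 2.396, so Q = 11.0.
With Q = [Ni²⁺]/[Ag⁺]^2 and the known concentrations, [Ni²⁺] in the numerator gives [Ni²⁺] = 1.4 × 10^-4 M.

1.4 × 10^-4 M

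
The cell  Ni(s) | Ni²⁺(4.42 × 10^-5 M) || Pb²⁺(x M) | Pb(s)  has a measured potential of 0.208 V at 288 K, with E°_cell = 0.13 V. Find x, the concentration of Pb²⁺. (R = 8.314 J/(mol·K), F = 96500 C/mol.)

0.024 M

From the Nernst equation, ln Q = nF(E° − E)/RT = 2×96500×(0.13 − 0.208)/(8.314×288) = -6.287, so Q = 0.00186.
With Q = [Ni²⁺]/[Pb²⁺] and the known concentrations, [Pb²⁺] in the denominator gives [Pb²⁺] = 0.024 M.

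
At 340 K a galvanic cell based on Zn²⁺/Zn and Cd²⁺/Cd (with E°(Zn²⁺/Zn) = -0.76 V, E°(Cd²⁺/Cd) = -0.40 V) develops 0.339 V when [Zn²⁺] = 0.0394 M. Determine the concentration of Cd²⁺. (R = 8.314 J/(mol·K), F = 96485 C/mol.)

From the Nernst equation, ln Q = nF(E° − E)/RT = 2×96485×(0.36 − 0.339)/(8.314×340) = 1.434, so Q = 4.19.
With Q = [Zn²⁺]/[Cd²⁺] and the known concentrations, [Cd²⁺] in the denominator gives [Cd²⁺] = 0.0094 M.

0.0094 M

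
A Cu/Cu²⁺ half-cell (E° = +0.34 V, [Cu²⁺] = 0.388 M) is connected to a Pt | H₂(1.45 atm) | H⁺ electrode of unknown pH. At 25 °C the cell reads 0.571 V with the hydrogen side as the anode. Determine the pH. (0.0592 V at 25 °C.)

E°_cell = 0.34 V and n = 2.
log Q = n(E° − E)/0.0592 = 2×(0.34 − 0.571)/0.0592 = -7.804.
With Q = [H⁺]^2 / ([Cu²⁺]·P(H₂)), solving for [H⁺] gives log[H⁺] = -4.027, so pH = 4.03.

pH = 4.03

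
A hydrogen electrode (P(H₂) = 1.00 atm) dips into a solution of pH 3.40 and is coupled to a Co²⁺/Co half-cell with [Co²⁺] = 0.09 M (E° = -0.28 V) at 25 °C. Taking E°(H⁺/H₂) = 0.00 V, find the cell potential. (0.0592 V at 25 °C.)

The hydrogen couple is the cathode, so E°_cell = 0.28 V; n = 2.
[H⁺] = 10^(−3.40) = 4 × 10^-4 M, and Q = [Co²⁺]·P(H₂) / [H⁺]^2 = 5.68 × 10^5.
E = E° − (0.0592/2) log Q = 0.28 − (0.0592/2)(5.754) = 0.110 V.

0.11 V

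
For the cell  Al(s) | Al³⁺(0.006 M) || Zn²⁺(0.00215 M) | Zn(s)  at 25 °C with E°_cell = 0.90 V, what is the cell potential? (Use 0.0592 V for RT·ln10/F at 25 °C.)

0.865 V

Balancing electrons gives n = 6; the reaction quotient is Q = [Al³⁺]^2/[Zn²⁺]^3 = 3620.
At 25 °C, E = E° − (0.0592/n) log Q = 0.90 − (0.0592/6)(3.559) = 0.900 − 0.035 = 0.865 V.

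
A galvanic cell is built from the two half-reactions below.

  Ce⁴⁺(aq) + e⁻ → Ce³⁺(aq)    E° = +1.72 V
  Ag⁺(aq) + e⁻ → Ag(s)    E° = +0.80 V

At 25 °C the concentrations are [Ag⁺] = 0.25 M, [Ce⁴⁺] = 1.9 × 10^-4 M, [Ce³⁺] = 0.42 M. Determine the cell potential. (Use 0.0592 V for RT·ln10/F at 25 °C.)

The Ce⁴⁺/Ce³⁺ couple has the higher reduction potential and acts as the cathode, so E°_cell = +1.72 − (+0.80) = 0.92 V.
Balancing electrons gives n = 1; the reaction quotient is Q = [Ag⁺]·[Ce³⁺]/[Ce⁴⁺] = 553.
At 25 °C, E = E° − (0.0592/n) log Q = 0.92 − (0.0592/1)(2.742) = 0.920 − 0.162 = 0.758 V.

0.758 V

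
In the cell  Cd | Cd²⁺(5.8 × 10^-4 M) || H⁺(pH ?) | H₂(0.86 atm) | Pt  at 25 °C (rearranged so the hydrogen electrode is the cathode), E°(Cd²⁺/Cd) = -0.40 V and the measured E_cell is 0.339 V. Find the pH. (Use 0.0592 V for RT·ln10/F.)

pH = 2.68

E°_cell = 0.40 V and n = 2.
log Q = n(E° − E)/0.0592 = 2×(0.40 − 0.339)/0.0592 = 2.061.
With Q = [Cd²⁺]·P(H₂) / [H⁺]^2, solving for [H⁺] gives log[H⁺] = -2.681, so pH = 2.68.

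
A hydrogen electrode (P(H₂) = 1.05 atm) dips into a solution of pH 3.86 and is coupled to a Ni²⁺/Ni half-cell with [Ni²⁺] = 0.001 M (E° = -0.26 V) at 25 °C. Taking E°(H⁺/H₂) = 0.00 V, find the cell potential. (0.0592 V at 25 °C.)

The hydrogen couple is the cathode, so E°_cell = 0.26 V; n = 2.
[H⁺] = 10^(−3.86) = 1.4 × 10^-4 M, and Q = [Ni²⁺]·P(H₂) / [H⁺]^2 = 5.51 × 10^4.
E = E° − (0.0592/2) log Q = 0.26 − (0.0592/2)(4.741) = 0.120 V.

0.12 V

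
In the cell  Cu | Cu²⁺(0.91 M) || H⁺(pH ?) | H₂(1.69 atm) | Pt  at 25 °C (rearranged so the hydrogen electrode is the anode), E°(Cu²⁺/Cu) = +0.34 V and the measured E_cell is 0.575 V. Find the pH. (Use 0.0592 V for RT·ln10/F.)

E°_cell = 0.34 V and n = 2.
log Q = n(E° − E)/0.0592 = 2×(0.34 − 0.575)/0.0592 = -7.939.
With Q = [H⁺]^2 / ([Cu²⁺]·P(H₂)), solving for [H⁺] gives log[H⁺] = -3.876, so pH = 3.88.

pH = 3.88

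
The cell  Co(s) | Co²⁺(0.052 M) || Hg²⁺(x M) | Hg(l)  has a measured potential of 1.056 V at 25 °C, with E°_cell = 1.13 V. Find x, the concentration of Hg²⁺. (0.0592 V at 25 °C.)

From the Nernst equation, log Q = n(E° − E)/0.0592 = 2(1.13 − 1.056)/0.0592 = 2.500, so Q = 316.
With Q = [Co²⁺]/[Hg²⁺] and the known concentrations, [Hg²⁺] in the denominator gives [Hg²⁺] = 1.6 × 10^-4 M.

1.6 × 10^-4 M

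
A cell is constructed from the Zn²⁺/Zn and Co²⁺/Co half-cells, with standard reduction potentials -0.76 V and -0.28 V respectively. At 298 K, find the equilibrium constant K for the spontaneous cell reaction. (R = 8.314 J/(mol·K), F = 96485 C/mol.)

E°_cell = -0.28 − (-0.76) = 0.48 V, with n = 2 electrons transferred.
At equilibrium E = 0, so the Nernst equation gives ln K = nFE°/RT = (2)(96485)(0.48)/((8.314)(298)) = 37.39.
K = e^37.39 = 1.7 × 10^16.

1.7 × 10^16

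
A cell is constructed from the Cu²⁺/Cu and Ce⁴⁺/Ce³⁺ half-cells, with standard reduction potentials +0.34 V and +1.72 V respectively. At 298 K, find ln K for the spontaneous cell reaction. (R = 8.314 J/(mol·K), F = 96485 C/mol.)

E°_cell = +1.72 − (+0.34) = 1.38 V, with n = 2 electrons transferred.
At equilibrium E = 0, so the Nernst equation gives ln K = nFE°/RT = (2)(96485)(1.38)/((8.314)(298)) = 107.48.

ln K = 107.5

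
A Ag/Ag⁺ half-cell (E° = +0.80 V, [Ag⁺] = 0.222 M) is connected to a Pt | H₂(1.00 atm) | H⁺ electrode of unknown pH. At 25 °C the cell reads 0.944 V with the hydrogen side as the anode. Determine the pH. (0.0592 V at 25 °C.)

E°_cell = 0.80 V and n = 2.
log Q = n(E° − E)/0.0592 = 2×(0.80 − 0.944)/0.0592 = -4.865.
With Q = [H⁺]^2 / ([Ag⁺]^2·P(H₂)), solving for [H⁺] gives log[H⁺] = -3.086, so pH = 3.09.

pH = 3.09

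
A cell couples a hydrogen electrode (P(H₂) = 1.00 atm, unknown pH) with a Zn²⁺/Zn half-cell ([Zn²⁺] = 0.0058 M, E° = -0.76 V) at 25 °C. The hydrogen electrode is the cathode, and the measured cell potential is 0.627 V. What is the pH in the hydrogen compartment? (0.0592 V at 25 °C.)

E°_cell = 0.76 V and n = 2.
log Q = n(E° − E)/0.0592 = 2×(0.76 − 0.627)/0.0592 = 4.493.
With Q = [Zn²⁺]·P(H₂) / [H⁺]^2, solving for [H⁺] gives log[H⁺] = -3.365, so pH = 3.36.

pH = 3.36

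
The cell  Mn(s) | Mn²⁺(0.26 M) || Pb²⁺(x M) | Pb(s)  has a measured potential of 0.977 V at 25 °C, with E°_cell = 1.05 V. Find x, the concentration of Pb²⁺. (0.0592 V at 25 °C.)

8.9 × 10^-4 M

From the Nernst equation, log Q = n(E° − E)/0.0592 = 2(1.05 − 0.977)/0.0592 = 2.466, so Q = 293.
With Q = [Mn²⁺]/[Pb²⁺] and the known concentrations, [Pb²⁺] in the denominator gives [Pb²⁺] = 8.9 × 10^-4 M.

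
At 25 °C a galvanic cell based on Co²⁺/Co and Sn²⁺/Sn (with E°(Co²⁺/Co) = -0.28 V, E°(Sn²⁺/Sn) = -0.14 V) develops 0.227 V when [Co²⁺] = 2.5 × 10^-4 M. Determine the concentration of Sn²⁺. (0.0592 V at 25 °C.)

From the Nernst equation, log Q = n(E° − E)/0.0592 = 2(0.14 − 0.227)/0.0592 = -2.939, so Q = 0.00115.
With Q = [Co²⁺]/[Sn²⁺] and the known concentrations, [Sn²⁺] in the denominator gives [Sn²⁺] = 0.22 M.

0.22 M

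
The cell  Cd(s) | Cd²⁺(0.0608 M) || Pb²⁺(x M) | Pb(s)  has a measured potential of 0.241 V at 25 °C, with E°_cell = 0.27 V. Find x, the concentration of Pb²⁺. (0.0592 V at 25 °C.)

From the Nernst equation, log Q = n(E° − E)/0.0592 = 2(0.27 − 0.241)/0.0592 = 0.980, so Q = 9.54.
With Q = [Cd²⁺]/[Pb²⁺] and the known concentrations, [Pb²⁺] in the denominator gives [Pb²⁺] = 0.0064 M.

0.0064 M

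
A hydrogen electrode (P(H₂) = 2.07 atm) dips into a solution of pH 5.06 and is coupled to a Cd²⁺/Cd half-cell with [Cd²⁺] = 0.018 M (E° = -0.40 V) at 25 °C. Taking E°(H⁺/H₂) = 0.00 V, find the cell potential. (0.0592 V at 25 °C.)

The hydrogen couple is the cathode, so E°_cell = 0.40 V; n = 2.
[H⁺] = 10^(−5.06) = 8.7 × 10^-6 M, and Q = [Cd²⁺]·P(H₂) / [H⁺]^2 = 4.91 × 10^8.
E = E° − (0.0592/2) log Q = 0.40 − (0.0592/2)(8.691) = 0.143 V.

0.14 V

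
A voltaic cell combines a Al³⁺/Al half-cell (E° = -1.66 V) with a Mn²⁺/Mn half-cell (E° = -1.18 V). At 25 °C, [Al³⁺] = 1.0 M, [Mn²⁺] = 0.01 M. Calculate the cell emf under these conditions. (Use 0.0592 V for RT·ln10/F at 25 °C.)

0.421 V

The Mn²⁺/Mn couple has the higher reduction potential and acts as the cathode, so E°_cell = -1.18 − (-1.66) = 0.48 V.
Balancing electrons gives n = 6; the reaction quotient is Q = [Al³⁺]^2/[Mn²⁺]^3 = 1 × 10^6.
At 25 °C, E = E° − (0.0592/n) log Q = 0.48 − (0.0592/6)(6.000) = 0.480 − 0.059 = 0.421 V.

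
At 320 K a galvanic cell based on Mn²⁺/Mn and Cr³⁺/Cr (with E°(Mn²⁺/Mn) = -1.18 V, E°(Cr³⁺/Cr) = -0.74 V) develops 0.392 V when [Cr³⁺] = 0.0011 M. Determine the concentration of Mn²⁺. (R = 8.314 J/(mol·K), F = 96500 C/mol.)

0.35 M

From the Nernst equation, ln Q = nF(E° − E)/RT = 6×96500×(0.44 − 0.392)/(8.314×320) = 10.446, so Q = 3.44 × 10^4.
With Q = [Mn²⁺]^3/[Cr³⁺]^2 and the known concentrations, [Mn²⁺]^3 in the numerator gives [Mn²⁺] = 0.35 M.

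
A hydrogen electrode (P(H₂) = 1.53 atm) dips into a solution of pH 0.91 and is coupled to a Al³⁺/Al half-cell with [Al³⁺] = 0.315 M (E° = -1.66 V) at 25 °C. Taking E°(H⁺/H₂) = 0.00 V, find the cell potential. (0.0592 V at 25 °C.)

The hydrogen couple is the cathode, so E°_cell = 1.66 V; n = 6.
[H⁺] = 10^(−0.91) = 0.12 M, and Q = [Al³⁺]^2·P(H₂)^3 / [H⁺]^6 = 1.02 × 10^5.
E = E° − (0.0592/6) log Q = 1.66 − (0.0592/6)(5.011) = 1.611 V.

1.61 V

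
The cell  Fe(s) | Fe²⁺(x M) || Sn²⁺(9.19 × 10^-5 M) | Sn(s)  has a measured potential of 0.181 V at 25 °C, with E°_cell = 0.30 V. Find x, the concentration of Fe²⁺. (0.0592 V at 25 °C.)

From the Nernst equation, log Q = n(E° − E)/0.0592 = 2(0.30 − 0.181)/0.0592 = 4.020, so Q = 1.05 × 10^4.
With Q = [Fe²⁺]/[Sn²⁺] and the known concentrations, [Fe²⁺] in the numerator gives [Fe²⁺] = 0.96 M.

0.96 M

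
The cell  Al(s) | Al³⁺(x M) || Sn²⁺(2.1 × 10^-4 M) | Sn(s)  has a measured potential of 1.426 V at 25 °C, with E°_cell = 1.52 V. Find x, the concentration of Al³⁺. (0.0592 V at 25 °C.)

From the Nernst equation, log Q = n(E° − E)/0.0592 = 6(1.52 − 1.426)/0.0592 = 9.527, so Q = 3.37 × 10^9.
With Q = [Al³⁺]^2/[Sn²⁺]^3 and the known concentrations, [Al³⁺]^2 in the numerator gives [Al³⁺] = 0.18 M.

0.18 M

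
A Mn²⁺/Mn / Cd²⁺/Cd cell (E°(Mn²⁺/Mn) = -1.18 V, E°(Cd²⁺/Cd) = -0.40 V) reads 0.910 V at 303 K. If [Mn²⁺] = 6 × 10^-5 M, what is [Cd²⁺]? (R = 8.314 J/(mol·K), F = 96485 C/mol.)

From the Nernst equation, ln Q = nF(E° − E)/RT = 2×96485×(0.78 − 0.910)/(8.314×303) = -9.958, so Q = 4.73 × 10^-5.
With Q = [Mn²⁺]/[Cd²⁺] and the known concentrations, [Cd²⁺] in the denominator gives [Cd²⁺] = 1.3 M.

1.3 M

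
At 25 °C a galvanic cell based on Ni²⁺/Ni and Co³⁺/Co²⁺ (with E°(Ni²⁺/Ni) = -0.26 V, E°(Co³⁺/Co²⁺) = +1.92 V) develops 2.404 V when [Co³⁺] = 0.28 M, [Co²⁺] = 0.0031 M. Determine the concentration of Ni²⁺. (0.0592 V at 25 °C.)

From the Nernst equation, log Q = n(E° − E)/0.0592 = 2(2.18 − 2.404)/0.0592 = -7.568, so Q = 2.71 × 10^-8.
With Q = [Ni²⁺]·[Co²⁺]^2/[Co³⁺]^2 and the known concentrations, [Ni²⁺] in the numerator gives [Ni²⁺] = 2.2 × 10^-4 M.

2.2 × 10^-4 M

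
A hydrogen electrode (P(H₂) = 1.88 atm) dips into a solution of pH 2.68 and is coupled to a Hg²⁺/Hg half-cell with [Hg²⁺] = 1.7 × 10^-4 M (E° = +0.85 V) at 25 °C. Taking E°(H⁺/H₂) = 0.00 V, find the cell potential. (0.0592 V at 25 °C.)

0.91 V

The Hg²⁺/Hg couple is the cathode, so E°_cell = 0.85 V; n = 2.
[H⁺] = 10^(−2.68) = 0.0021 M, and Q = [H⁺]^2 / ([Hg²⁺]·P(H₂)) = 0.0137.
E = E° − (0.0592/2) log Q = 0.85 − (0.0592/2)(-1.865) = 0.905 V.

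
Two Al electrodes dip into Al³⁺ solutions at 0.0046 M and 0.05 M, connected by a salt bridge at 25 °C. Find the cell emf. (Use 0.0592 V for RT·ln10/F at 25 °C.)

0.020 V

Both half-cells are Al³⁺/Al, so E°_cell = 0. The concentrated side is the cathode; the cell reaction moves Al³⁺ from high to low concentration with n = 3.
Q = [Al³⁺]_dilute/[Al³⁺]_conc = 0.0046/0.05 = 0.0920.
E = 0 − (0.0592/3) log Q = −(0.0592/3)(-1.036) = 0.0204 V.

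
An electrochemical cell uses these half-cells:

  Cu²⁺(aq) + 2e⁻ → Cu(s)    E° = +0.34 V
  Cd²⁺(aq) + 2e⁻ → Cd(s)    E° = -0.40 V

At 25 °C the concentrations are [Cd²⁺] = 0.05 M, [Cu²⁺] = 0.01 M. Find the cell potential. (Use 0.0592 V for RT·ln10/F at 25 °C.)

0.719 V

The Cu²⁺/Cu couple has the higher reduction potential and acts as the cathode, so E°_cell = +0.34 − (-0.40) = 0.74 V.
Balancing electrons gives n = 2; the reaction quotient is Q = [Cd²⁺]/[Cu²⁺] = 5.00.
At 25 °C, E = E° − (0.0592/n) log Q = 0.74 − (0.0592/2)(0.699) = 0.740 − 0.021 = 0.719 V.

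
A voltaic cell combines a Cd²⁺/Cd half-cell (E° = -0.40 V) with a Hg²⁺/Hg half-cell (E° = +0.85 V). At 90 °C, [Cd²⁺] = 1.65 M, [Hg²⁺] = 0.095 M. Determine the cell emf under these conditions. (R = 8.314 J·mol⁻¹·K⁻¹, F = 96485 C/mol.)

The Hg²⁺/Hg couple has the higher reduction potential and acts as the cathode, so E°_cell = +0.85 − (-0.40) = 1.25 V.
Balancing electrons gives n = 2; the reaction quotient is Q = [Cd²⁺]/[Hg²⁺] = 17.4.
E = E° − (RT/nF) ln Q = 1.25 − (8.314×363)/(2×96485) × (2.855) = 1.250 − 0.045 = 1.205 V.

1.21 V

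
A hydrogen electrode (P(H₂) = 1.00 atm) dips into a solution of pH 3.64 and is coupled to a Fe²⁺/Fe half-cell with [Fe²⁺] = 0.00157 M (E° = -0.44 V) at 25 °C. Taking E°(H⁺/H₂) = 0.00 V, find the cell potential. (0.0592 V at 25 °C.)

The hydrogen couple is the cathode, so E°_cell = 0.44 V; n = 2.
[H⁺] = 10^(−3.64) = 2.3 × 10^-4 M, and Q = [Fe²⁺]·P(H₂) / [H⁺]^2 = 2.99 × 10^4.
E = E° − (0.0592/2) log Q = 0.44 − (0.0592/2)(4.476) = 0.308 V.

0.31 V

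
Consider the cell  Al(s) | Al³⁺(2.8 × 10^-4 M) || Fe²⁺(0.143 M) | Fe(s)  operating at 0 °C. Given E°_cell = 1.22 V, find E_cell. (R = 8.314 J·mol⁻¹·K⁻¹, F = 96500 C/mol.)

Balancing electrons gives n = 6; the reaction quotient is Q = [Al³⁺]^2/[Fe²⁺]^3 = 2.68 × 10^-5.
E = E° − (RT/nF) ln Q = 1.22 − (8.314×273)/(6×96500) × (-10.527) = 1.220 + 0.041 = 1.261 V.

1.26 V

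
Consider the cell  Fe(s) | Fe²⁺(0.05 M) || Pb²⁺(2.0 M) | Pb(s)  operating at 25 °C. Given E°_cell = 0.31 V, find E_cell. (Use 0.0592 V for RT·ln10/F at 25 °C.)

0.357 V

Balancing electrons gives n = 2; the reaction quotient is Q = [Fe²⁺]/[Pb²⁺] = 0.0250.
At 25 °C, E = E° − (0.0592/n) log Q = 0.31 − (0.0592/2)(-1.602) = 0.310 + 0.047 = 0.357 V.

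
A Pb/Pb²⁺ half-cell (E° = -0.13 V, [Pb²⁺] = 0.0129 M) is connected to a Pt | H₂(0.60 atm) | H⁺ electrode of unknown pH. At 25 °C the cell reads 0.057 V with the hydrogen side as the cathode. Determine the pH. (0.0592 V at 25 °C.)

pH = 2.29

E°_cell = 0.13 V and n = 2.
log Q = n(E° − E)/0.0592 = 2×(0.13 − 0.057)/0.0592 = 2.466.
With Q = [Pb²⁺]·P(H₂) / [H⁺]^2, solving for [H⁺] gives log[H⁺] = -2.289, so pH = 2.29.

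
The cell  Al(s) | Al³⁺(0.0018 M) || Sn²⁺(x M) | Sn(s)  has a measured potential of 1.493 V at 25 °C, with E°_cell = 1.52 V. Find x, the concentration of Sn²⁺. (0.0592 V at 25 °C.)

From the Nernst equation, log Q = n(E° − E)/0.0592 = 6(1.52 − 1.493)/0.0592 = 2.736, so Q = 545.
With Q = [Al³⁺]^2/[Sn²⁺]^3 and the known concentrations, [Sn²⁺]^3 in the denominator gives [Sn²⁺] = 0.0018 M.

0.0018 M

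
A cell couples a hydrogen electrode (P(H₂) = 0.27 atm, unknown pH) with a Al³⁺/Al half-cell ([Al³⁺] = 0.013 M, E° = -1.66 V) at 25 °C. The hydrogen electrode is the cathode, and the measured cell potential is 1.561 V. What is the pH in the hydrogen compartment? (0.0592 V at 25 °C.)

pH = 2.59

E°_cell = 1.66 V and n = 6.
log Q = n(E° − E)/0.0592 = 6×(1.66 − 1.561)/0.0592 = 10.034.
With Q = [Al³⁺]^2·P(H₂)^3 / [H⁺]^6, solving for [H⁺] gives log[H⁺] = -2.585, so pH = 2.59.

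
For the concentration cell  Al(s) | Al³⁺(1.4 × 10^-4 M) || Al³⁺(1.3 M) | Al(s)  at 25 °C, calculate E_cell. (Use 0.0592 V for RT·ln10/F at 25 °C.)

Both half-cells are Al³⁺/Al, so E°_cell = 0. The concentrated side is the cathode; the cell reaction moves Al³⁺ from high to low concentration with n = 3.
Q = [Al³⁺]_dilute/[Al³⁺]_conc = 1.4 × 10^-4/1.3 = 1.08 × 10^-4.
E = 0 − (0.0592/3) log Q = −(0.0592/3)(-3.968) = 0.0783 V.

0.078 V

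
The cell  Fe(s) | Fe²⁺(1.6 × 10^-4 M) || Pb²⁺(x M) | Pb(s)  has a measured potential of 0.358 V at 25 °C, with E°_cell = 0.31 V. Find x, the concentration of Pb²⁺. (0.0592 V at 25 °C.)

0.0067 M

From the Nernst equation, log Q = n(E° − E)/0.0592 = 2(0.31 − 0.358)/0.0592 = -1.622, so Q = 0.0239.
With Q = [Fe²⁺]/[Pb²⁺] and the known concentrations, [Pb²⁺] in the denominator gives [Pb²⁺] = 0.0067 M.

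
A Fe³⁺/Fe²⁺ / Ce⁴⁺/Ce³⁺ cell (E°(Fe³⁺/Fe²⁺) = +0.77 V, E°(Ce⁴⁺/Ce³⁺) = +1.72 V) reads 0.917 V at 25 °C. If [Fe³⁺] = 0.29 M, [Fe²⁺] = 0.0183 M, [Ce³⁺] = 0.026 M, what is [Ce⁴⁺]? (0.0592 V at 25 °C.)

From the Nernst equation, log Q = n(E° − E)/0.0592 = 1(0.95 − 0.917)/0.0592 = 0.557, so Q = 3.61.
With Q = [Fe³⁺]·[Ce³⁺]/([Fe²⁺]·[Ce⁴⁺]) and the known concentrations, [Ce⁴⁺] in the denominator gives [Ce⁴⁺] = 0.11 M.

0.11 M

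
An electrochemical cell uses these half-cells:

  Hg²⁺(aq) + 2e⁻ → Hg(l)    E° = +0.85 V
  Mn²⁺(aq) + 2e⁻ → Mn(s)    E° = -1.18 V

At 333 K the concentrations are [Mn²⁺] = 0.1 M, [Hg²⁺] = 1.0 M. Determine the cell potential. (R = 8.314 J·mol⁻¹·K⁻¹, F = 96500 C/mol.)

The Hg²⁺/Hg couple has the higher reduction potential and acts as the cathode, so E°_cell = +0.85 − (-1.18) = 2.03 V.
Balancing electrons gives n = 2; the reaction quotient is Q = [Mn²⁺]/[Hg²⁺] = 0.100.
E = E° − (RT/nF) ln Q = 2.03 − (8.314×333)/(2×96500) × (-2.303) = 2.030 + 0.033 = 2.063 V.

2.06 V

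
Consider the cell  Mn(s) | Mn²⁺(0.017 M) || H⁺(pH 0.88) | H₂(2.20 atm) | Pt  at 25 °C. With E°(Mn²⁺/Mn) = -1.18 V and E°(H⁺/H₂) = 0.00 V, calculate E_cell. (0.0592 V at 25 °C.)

1.17 V

The hydrogen couple is the cathode, so E°_cell = 1.18 V; n = 2.
[H⁺] = 10^(−0.88) = 0.13 M, and Q = [Mn²⁺]·P(H₂) / [H⁺]^2 = 2.15.
E = E° − (0.0592/2) log Q = 1.18 − (0.0592/2)(0.333) = 1.170 V.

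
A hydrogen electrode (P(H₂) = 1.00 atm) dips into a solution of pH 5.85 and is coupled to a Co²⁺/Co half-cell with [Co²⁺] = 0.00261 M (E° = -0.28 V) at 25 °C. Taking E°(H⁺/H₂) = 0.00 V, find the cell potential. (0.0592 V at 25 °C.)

The hydrogen couple is the cathode, so E°_cell = 0.28 V; n = 2.
[H⁺] = 10^(−5.85) = 1.4 × 10^-6 M, and Q = [Co²⁺]·P(H₂) / [H⁺]^2 = 1.31 × 10^9.
E = E° − (0.0592/2) log Q = 0.28 − (0.0592/2)(9.117) = 0.010 V.

0.010 V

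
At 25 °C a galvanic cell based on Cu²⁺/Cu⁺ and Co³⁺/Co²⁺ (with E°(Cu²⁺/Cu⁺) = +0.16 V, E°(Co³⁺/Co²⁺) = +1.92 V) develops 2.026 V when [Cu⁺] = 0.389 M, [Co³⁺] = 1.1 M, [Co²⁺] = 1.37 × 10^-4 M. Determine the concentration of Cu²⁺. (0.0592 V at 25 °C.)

0.1 M

From the Nernst equation, log Q = n(E° − E)/0.0592 = 1(1.76 − 2.026)/0.0592 = -4.493, so Q = 3.21 × 10^-5.
With Q = [Cu²⁺]·[Co²⁺]/([Cu⁺]·[Co³⁺]) and the known concentrations, [Cu²⁺] in the numerator gives [Cu²⁺] = 0.1 M.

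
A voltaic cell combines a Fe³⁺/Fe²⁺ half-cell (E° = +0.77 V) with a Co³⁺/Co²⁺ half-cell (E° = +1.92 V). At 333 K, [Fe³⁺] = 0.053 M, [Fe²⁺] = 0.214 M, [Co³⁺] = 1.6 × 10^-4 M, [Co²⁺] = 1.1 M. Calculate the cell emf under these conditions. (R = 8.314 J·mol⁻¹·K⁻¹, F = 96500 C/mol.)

The Co³⁺/Co²⁺ couple has the higher reduction potential and acts as the cathode, so E°_cell = +1.92 − (+0.77) = 1.15 V.
Balancing electrons gives n = 1; the reaction quotient is Q = [Fe³⁺]·[Co²⁺]/([Fe²⁺]·[Co³⁺]) = 1700.
E = E° − (RT/nF) ln Q = 1.15 − (8.314×333)/(1×96500) × (7.440) = 1.150 − 0.213 = 0.937 V.

0.937 V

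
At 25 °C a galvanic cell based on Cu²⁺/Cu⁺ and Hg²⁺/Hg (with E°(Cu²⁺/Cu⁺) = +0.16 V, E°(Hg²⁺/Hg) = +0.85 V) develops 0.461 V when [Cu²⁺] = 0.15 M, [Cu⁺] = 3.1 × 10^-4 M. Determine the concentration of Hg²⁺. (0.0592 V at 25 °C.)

0.0043 M

From the Nernst equation, log Q = n(E° − E)/0.0592 = 2(0.69 − 0.461)/0.0592 = 7.736, so Q = 5.45 × 10^7.
With Q = [Cu²⁺]^2/([Cu⁺]^2·[Hg²⁺]) and the known concentrations, [Hg²⁺] in the denominator gives [Hg²⁺] = 0.0043 M.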